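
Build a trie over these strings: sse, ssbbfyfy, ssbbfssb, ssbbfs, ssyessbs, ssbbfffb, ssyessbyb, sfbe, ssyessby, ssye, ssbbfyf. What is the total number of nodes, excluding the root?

Insert word by word; a character creates a node only if that edge doesn't already exist:
  "sse" → 3 new (s, s, e)
  "ssbbfyfy" → prefix "ss" already present; 6 new (b, b, f, y, f, y)
  "ssbbfssb" → prefix "ssbbf" already present; 3 new (s, s, b)
  "ssbbfs" → prefix "ssbbfs" already present; 0 new (none)
  "ssyessbs" → prefix "ss" already present; 6 new (y, e, s, s, b, s)
  "ssbbfffb" → prefix "ssbbf" already present; 3 new (f, f, b)
  "ssyessbyb" → prefix "ssyessb" already present; 2 new (y, b)
  "sfbe" → prefix "s" already present; 3 new (f, b, e)
  "ssyessby" → prefix "ssyessby" already present; 0 new (none)
  "ssye" → prefix "ssye" already present; 0 new (none)
  "ssbbfyf" → prefix "ssbbfyf" already present; 0 new (none)
Total nodes = 3 + 6 + 3 + 0 + 6 + 3 + 2 + 3 + 0 + 0 + 0 = 26

26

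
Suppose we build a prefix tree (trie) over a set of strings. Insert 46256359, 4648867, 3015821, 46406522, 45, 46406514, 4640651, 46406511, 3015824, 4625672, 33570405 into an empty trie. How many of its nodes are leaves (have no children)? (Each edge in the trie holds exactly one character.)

10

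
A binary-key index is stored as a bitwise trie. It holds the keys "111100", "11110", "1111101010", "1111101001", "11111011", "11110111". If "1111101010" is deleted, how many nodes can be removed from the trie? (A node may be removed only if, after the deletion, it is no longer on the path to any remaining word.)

After clearing the end-marker at "1111101010", prune upward until reaching a node still needed by another word.
The suffix "10" (2 nodes) is used only by "1111101010"; the node for "11111010" still has the child "0", so pruning stops there.
Nodes removed: 2

2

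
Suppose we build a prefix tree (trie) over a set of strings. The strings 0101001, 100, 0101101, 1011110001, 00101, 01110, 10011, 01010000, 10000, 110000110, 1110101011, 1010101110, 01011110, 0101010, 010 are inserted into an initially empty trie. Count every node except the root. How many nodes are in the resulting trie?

62

Trace insertions, counting only characters that open a new branch:
  "0101001" → 7 new (0, 1, 0, 1, 0, 0, 1)
  "100" → 3 new (1, 0, 0)
  "0101101" → prefix "0101" already present; 3 new (1, 0, 1)
  "1011110001" → prefix "10" already present; 8 new (1, 1, 1, 1, 0, 0, 0, 1)
  "00101" → prefix "0" already present; 4 new (0, 1, 0, 1)
  "01110" → prefix "01" already present; 3 new (1, 1, 0)
  "10011" → prefix "100" already present; 2 new (1, 1)
  "01010000" → prefix "010100" already present; 2 new (0, 0)
  "10000" → prefix "100" already present; 2 new (0, 0)
  "110000110" → prefix "1" already present; 8 new (1, 0, 0, 0, 0, 1, 1, 0)
  "1110101011" → prefix "11" already present; 8 new (1, 0, 1, 0, 1, 0, 1, 1)
  "1010101110" → prefix "101" already present; 7 new (0, 1, 0, 1, 1, 1, 0)
  "01011110" → prefix "01011" already present; 3 new (1, 1, 0)
  "0101010" → prefix "01010" already present; 2 new (1, 0)
  "010" → prefix "010" already present; 0 new (none)
Total nodes = 7 + 3 + 3 + 8 + 4 + 3 + 2 + 2 + 2 + 8 + 8 + 7 + 3 + 2 + 0 = 62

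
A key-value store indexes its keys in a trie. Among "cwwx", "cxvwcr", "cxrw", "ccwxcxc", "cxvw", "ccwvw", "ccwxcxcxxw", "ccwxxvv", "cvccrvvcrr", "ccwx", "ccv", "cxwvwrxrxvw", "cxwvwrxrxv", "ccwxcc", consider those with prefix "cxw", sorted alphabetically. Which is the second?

cxwvwrxrxvw

Words with prefix "cxw", in lexicographic order: "cxwvwrxrxv", "cxwvwrxrxvw"
The 2nd is cxwvwrxrxvw.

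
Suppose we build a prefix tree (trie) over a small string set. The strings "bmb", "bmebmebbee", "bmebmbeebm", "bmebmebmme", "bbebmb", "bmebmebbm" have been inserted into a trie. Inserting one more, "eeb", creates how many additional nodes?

3

"eeb" shares no prefix with any stored word, so all 3 characters open new nodes.
3 − 0 = 3 new nodes.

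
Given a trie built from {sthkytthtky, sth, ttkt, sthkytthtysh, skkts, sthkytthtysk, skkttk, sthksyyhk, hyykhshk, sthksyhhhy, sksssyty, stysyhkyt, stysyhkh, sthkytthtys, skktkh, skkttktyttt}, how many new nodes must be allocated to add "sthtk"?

2

The longest prefix of "sthtk" already in the trie is "sth" (length 3).
So 5 − 3 = 2 new nodes.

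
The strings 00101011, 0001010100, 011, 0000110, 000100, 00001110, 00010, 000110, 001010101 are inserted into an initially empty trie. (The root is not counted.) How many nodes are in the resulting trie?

For each word, the new-node count is its length minus the longest prefix already in the trie:
  "00101011" → 8 new (0, 0, 1, 0, 1, 0, 1, 1)
  "0001010100" → prefix "00" already present; 8 new (0, 1, 0, 1, 0, 1, 0, 0)
  "011" → prefix "0" already present; 2 new (1, 1)
  "0000110" → prefix "000" already present; 4 new (0, 1, 1, 0)
  "000100" → prefix "00010" already present; 1 new (0)
  "00001110" → prefix "000011" already present; 2 new (1, 0)
  "00010" → prefix "00010" already present; 0 new (none)
  "000110" → prefix "0001" already present; 2 new (1, 0)
  "001010101" → prefix "0010101" already present; 2 new (0, 1)
Total nodes = 8 + 8 + 2 + 4 + 1 + 2 + 0 + 2 + 2 = 29

29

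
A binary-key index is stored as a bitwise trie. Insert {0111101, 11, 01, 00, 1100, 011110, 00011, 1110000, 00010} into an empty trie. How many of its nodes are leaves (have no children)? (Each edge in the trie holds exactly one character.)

5

Leaves are exactly the stored words that no other stored word extends.
Those words: "00010", "00011", "0111101", "1100", "1110000"
Leaf count: 5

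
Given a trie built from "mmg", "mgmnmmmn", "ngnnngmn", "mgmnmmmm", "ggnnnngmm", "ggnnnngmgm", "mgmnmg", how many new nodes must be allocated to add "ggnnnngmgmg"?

"ggnnnngmgm" is already a path in the trie; the remaining "g" must be added.
Each of the 1 remaining characters creates one node.

1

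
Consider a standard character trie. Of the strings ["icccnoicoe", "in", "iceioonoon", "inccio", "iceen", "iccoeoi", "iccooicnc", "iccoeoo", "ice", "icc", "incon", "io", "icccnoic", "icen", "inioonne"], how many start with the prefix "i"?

15

Filter for entries beginning with "i":
Matches: "icc", "icccnoic", "icccnoicoe", "iccoeoi", "iccoeoo", "iccooicnc", "ice", "iceen", "iceioonoon", "icen", "in", "inccio", "incon", "inioonne", "io"
Count: 15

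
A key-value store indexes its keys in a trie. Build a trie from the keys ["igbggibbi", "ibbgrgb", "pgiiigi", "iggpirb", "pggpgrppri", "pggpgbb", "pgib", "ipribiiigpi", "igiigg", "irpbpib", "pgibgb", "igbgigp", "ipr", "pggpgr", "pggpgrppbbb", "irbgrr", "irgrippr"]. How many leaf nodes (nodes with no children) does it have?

Leaves are exactly the stored words that no other stored word extends.
Those words: "ibbgrgb", "igbggibbi", "igbgigp", "iggpirb", "igiigg", "ipribiiigpi", "irbgrr", "irgrippr", "irpbpib", "pggpgbb", "pggpgrppbbb", "pggpgrppri", "pgibgb", "pgiiigi"
Leaf count: 14

14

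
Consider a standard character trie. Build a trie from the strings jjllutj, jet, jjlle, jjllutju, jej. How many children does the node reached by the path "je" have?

2

Follow the path "je" to its node, then look at its outgoing edges.
Distinct next characters after "je": j, t.
That node has 2 child edges.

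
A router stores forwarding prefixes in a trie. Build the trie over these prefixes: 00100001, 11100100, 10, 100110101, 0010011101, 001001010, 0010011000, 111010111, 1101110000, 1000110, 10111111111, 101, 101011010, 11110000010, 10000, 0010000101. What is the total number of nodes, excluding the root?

Trace insertions, counting only characters that open a new branch:
  "00100001" → 8 new (0, 0, 1, 0, 0, 0, 0, 1)
  "11100100" → 8 new (1, 1, 1, 0, 0, 1, 0, 0)
  "10" → prefix "1" already present; 1 new (0)
  "100110101" → prefix "10" already present; 7 new (0, 1, 1, 0, 1, 0, 1)
  "0010011101" → prefix "00100" already present; 5 new (1, 1, 1, 0, 1)
  "001001010" → prefix "001001" already present; 3 new (0, 1, 0)
  "0010011000" → prefix "0010011" already present; 3 new (0, 0, 0)
  "111010111" → prefix "1110" already present; 5 new (1, 0, 1, 1, 1)
  "1101110000" → prefix "11" already present; 8 new (0, 1, 1, 1, 0, 0, 0, 0)
  "1000110" → prefix "100" already present; 4 new (0, 1, 1, 0)
  "10111111111" → prefix "10" already present; 9 new (1, 1, 1, 1, 1, 1, 1, 1, 1)
  "101" → prefix "101" already present; 0 new (none)
  "101011010" → prefix "101" already present; 6 new (0, 1, 1, 0, 1, 0)
  "11110000010" → prefix "111" already present; 8 new (1, 0, 0, 0, 0, 0, 1, 0)
  "10000" → prefix "1000" already present; 1 new (0)
  "0010000101" → prefix "00100001" already present; 2 new (0, 1)
Total nodes = 8 + 8 + 1 + 7 + 5 + 3 + 3 + 5 + 8 + 4 + 9 + 0 + 6 + 8 + 1 + 2 = 78

78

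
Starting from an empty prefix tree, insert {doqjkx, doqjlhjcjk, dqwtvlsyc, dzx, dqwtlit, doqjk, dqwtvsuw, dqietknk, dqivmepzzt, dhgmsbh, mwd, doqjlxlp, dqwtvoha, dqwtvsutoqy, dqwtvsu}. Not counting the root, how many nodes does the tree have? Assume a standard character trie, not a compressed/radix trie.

60

Trace insertions, counting only characters that open a new branch:
  "doqjkx" → 6 new (d, o, q, j, k, x)
  "doqjlhjcjk" → prefix "doqj" already present; 6 new (l, h, j, c, j, k)
  "dqwtvlsyc" → prefix "d" already present; 8 new (q, w, t, v, l, s, y, c)
  "dzx" → prefix "d" already present; 2 new (z, x)
  "dqwtlit" → prefix "dqwt" already present; 3 new (l, i, t)
  "doqjk" → prefix "doqjk" already present; 0 new (none)
  "dqwtvsuw" → prefix "dqwtv" already present; 3 new (s, u, w)
  "dqietknk" → prefix "dq" already present; 6 new (i, e, t, k, n, k)
  "dqivmepzzt" → prefix "dqi" already present; 7 new (v, m, e, p, z, z, t)
  "dhgmsbh" → prefix "d" already present; 6 new (h, g, m, s, b, h)
  "mwd" → 3 new (m, w, d)
  "doqjlxlp" → prefix "doqjl" already present; 3 new (x, l, p)
  "dqwtvoha" → prefix "dqwtv" already present; 3 new (o, h, a)
  "dqwtvsutoqy" → prefix "dqwtvsu" already present; 4 new (t, o, q, y)
  "dqwtvsu" → prefix "dqwtvsu" already present; 0 new (none)
Total nodes = 6 + 6 + 8 + 2 + 3 + 0 + 3 + 6 + 7 + 6 + 3 + 3 + 3 + 4 + 0 = 60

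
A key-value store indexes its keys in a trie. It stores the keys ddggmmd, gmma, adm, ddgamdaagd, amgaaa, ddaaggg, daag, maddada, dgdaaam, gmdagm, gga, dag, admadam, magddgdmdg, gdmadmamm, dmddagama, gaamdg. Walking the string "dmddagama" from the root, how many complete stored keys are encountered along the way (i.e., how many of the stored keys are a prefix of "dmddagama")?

1

Check each prefix of "dmddagama" against the stored set — each match is an end-marker on the path.
Prefixes of the query that are stored words: "dmddagama"
Count: 1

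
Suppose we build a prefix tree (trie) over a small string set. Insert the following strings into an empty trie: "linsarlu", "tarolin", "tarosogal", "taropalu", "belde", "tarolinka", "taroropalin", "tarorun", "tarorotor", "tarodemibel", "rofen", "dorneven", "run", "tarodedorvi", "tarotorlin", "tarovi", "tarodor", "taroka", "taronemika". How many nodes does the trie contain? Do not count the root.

88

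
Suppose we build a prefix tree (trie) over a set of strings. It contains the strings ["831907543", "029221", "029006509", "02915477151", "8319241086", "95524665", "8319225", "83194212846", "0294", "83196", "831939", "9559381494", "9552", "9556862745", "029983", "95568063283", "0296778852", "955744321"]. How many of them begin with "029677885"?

Walk to "029677885"; the words in its subtree are exactly those with that prefix.
Matches: "0296778852"
Count: 1

1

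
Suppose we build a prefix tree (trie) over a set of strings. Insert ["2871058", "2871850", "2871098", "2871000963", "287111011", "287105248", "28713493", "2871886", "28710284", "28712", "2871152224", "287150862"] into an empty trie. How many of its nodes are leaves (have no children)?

Leaves are exactly the stored words that no other stored word extends.
Those words: "2871000963", "28710284", "287105248", "2871058", "2871098", "287111011", "2871152224", "28712", "28713493", "287150862", "2871850", "2871886"
Leaf count: 12

12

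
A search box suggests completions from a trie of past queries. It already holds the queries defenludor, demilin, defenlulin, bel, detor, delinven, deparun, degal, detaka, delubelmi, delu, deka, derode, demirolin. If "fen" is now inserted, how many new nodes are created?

3

"fen" shares no prefix with any stored word, so all 3 characters open new nodes.
3 − 0 = 3 new nodes.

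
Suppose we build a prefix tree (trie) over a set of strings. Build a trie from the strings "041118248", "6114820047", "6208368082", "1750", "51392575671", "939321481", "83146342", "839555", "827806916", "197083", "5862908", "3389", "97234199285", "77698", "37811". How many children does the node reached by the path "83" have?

2

Follow the path "83" to its node, then look at its outgoing edges.
Characters that immediately follow "83" among the stored strings: {1, 9}.
That node has 2 child edges.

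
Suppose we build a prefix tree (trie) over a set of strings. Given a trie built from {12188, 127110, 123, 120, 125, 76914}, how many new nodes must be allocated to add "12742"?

"127" is already a path in the trie; the remaining "42" must be added.
So 5 − 3 = 2 new nodes.

2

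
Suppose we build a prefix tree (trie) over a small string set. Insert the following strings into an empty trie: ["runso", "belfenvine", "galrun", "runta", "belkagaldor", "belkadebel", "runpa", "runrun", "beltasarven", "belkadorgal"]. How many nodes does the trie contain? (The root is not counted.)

54

For each word, the new-node count is its length minus the longest prefix already in the trie:
  "runso" → 5 new (r, u, n, s, o)
  "belfenvine" → 10 new (b, e, l, f, e, n, v, i, n, e)
  "galrun" → 6 new (g, a, l, r, u, n)
  "runta" → prefix "run" already present; 2 new (t, a)
  "belkagaldor" → prefix "bel" already present; 8 new (k, a, g, a, l, d, o, r)
  "belkadebel" → prefix "belka" already present; 5 new (d, e, b, e, l)
  "runpa" → prefix "run" already present; 2 new (p, a)
  "runrun" → prefix "run" already present; 3 new (r, u, n)
  "beltasarven" → prefix "bel" already present; 8 new (t, a, s, a, r, v, e, n)
  "belkadorgal" → prefix "belkad" already present; 5 new (o, r, g, a, l)
Total nodes = 5 + 10 + 6 + 2 + 8 + 5 + 2 + 3 + 8 + 5 = 54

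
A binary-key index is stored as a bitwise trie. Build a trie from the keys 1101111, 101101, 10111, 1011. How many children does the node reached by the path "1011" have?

2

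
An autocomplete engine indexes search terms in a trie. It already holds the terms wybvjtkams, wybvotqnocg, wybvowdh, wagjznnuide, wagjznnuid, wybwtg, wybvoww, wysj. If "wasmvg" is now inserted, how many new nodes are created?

Walking "wasmvg" from the root, the first 2 characters ("wa") follow existing edges; "s" is the first miss.
New nodes needed: |"wasmvg"| − 2 = 6 − 2 = 4.

4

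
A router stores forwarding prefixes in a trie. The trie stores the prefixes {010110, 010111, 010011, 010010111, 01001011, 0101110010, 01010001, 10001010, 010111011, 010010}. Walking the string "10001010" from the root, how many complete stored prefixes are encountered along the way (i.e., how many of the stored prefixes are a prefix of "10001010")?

Walk "10001010" from the root; an end-of-word marker is hit whenever a stored word is a prefix of "10001010".
Prefixes of the query that are stored words: "10001010"
Count: 1

1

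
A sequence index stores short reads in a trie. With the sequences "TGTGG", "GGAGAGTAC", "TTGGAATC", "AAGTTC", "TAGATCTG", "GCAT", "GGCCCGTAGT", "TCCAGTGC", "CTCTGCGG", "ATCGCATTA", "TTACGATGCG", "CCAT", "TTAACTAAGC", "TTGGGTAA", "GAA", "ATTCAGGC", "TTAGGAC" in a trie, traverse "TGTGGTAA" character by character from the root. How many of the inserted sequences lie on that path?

1

Check each prefix of "TGTGGTAA" against the stored set — each match is an end-marker on the path.
Prefixes of the query that are stored words: "TGTGG"
Count: 1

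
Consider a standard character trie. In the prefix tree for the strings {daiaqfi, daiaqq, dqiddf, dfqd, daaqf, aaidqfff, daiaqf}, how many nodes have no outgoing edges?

A leaf is a node with no children — equivalently, the end of a word that is not a proper prefix of any other stored word.
Those words: "aaidqfff", "daaqf", "daiaqfi", "daiaqq", "dfqd", "dqiddf"
Leaf count: 6

6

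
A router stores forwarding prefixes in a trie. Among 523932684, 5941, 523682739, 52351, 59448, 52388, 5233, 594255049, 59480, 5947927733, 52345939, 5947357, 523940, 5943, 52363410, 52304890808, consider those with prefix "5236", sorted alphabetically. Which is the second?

Filter for "5236…" and sort: "52363410", "523682739"
Position 2: 523682739

523682739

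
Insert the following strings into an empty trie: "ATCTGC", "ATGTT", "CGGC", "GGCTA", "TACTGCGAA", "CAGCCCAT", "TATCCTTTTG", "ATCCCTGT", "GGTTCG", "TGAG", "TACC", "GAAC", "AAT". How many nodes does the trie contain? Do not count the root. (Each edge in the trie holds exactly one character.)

Trace insertions, counting only characters that open a new branch:
  "ATCTGC" → 6 new (A, T, C, T, G, C)
  "ATGTT" → prefix "AT" already present; 3 new (G, T, T)
  "CGGC" → 4 new (C, G, G, C)
  "GGCTA" → 5 new (G, G, C, T, A)
  "TACTGCGAA" → 9 new (T, A, C, T, G, C, G, A, A)
  "CAGCCCAT" → prefix "C" already present; 7 new (A, G, C, C, C, A, T)
  "TATCCTTTTG" → prefix "TA" already present; 8 new (T, C, C, T, T, T, T, G)
  "ATCCCTGT" → prefix "ATC" already present; 5 new (C, C, T, G, T)
  "GGTTCG" → prefix "GG" already present; 4 new (T, T, C, G)
  "TGAG" → prefix "T" already present; 3 new (G, A, G)
  "TACC" → prefix "TAC" already present; 1 new (C)
  "GAAC" → prefix "G" already present; 3 new (A, A, C)
  "AAT" → prefix "A" already present; 2 new (A, T)
Total nodes = 6 + 3 + 4 + 5 + 9 + 7 + 8 + 5 + 4 + 3 + 1 + 3 + 2 = 60

60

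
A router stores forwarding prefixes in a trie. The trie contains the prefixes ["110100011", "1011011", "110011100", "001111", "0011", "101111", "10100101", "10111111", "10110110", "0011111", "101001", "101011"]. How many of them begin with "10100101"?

Traverse to the node for "10100101", then collect every word in that subtree.
Words under "10100101": 10100101
Count: 1

1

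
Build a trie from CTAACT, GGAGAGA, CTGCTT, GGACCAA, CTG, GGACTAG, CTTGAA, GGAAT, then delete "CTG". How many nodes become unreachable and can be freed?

0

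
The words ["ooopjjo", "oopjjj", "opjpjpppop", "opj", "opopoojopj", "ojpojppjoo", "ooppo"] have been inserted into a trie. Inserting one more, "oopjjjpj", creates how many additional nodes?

2

"oopjjj" is already a path in the trie; the remaining "pj" must be added.
Each of the 2 remaining characters creates one node.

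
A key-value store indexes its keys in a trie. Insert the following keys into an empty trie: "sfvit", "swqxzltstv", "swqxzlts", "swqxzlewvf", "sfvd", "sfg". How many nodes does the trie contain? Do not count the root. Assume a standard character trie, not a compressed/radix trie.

20

For each word, the new-node count is its length minus the longest prefix already in the trie:
  "sfvit" → 5 new (s, f, v, i, t)
  "swqxzltstv" → prefix "s" already present; 9 new (w, q, x, z, l, t, s, t, v)
  "swqxzlts" → prefix "swqxzlts" already present; 0 new (none)
  "swqxzlewvf" → prefix "swqxzl" already present; 4 new (e, w, v, f)
  "sfvd" → prefix "sfv" already present; 1 new (d)
  "sfg" → prefix "sf" already present; 1 new (g)
Total nodes = 5 + 9 + 0 + 4 + 1 + 1 = 20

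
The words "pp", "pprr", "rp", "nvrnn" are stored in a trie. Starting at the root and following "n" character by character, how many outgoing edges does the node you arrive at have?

1

Walk "n" from the root, arriving at one node.
Characters that immediately follow "n" among the stored strings: {v}.
That node has 1 child edge.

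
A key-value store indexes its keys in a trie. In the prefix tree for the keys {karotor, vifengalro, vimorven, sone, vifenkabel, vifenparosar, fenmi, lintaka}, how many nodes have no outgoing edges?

Leaves are exactly the stored words that no other stored word extends.
Those words: "fenmi", "karotor", "lintaka", "sone", "vifengalro", "vifenkabel", "vifenparosar", "vimorven"
Leaf count: 8

8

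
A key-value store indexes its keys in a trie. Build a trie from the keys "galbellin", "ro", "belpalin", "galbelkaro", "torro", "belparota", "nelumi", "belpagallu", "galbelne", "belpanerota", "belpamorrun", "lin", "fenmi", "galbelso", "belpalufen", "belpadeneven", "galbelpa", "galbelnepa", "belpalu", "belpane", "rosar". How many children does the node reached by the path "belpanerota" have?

0

The children of the "belpanerota" node are the distinct next characters among strings starting with "belpanerota".
No stored string extends past "belpanerota".
That node has 0 child edges.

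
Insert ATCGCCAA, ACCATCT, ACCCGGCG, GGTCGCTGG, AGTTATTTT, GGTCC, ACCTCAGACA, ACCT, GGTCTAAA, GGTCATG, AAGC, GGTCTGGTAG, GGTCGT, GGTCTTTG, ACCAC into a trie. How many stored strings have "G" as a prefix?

7

Walk to "G"; the words in its subtree are exactly those with that prefix.
Matches: "GGTCATG", "GGTCC", "GGTCGCTGG", "GGTCGT", "GGTCTAAA", "GGTCTGGTAG", "GGTCTTTG"
Count: 7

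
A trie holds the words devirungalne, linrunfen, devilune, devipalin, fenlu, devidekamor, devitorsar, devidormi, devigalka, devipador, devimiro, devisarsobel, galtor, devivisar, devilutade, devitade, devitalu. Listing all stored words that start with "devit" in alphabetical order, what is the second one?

DFS of the "devit" subtree visits, in order: "devitade", "devitalu", "devitorsar"
The 2nd is devitalu.

devitalu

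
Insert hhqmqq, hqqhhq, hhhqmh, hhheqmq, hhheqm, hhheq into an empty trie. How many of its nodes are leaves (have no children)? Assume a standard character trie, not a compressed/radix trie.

4

Leaves are exactly the stored words that no other stored word extends.
Those words: "hhheqmq", "hhhqmh", "hhqmqq", "hqqhhq"
Leaf count: 4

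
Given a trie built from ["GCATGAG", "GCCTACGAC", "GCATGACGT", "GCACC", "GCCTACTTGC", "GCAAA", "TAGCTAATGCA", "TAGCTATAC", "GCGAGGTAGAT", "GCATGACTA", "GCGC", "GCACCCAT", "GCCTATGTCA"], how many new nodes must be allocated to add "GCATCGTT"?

4

Walking "GCATCGTT" from the root, the first 4 characters ("GCAT") follow existing edges; "C" is the first miss.
Each of the 4 remaining characters creates one node.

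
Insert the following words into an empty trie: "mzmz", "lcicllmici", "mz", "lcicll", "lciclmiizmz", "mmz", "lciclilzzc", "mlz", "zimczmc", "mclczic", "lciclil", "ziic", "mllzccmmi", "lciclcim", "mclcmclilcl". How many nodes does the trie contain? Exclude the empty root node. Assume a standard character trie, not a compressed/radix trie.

Trace insertions, counting only characters that open a new branch:
  "mzmz" → 4 new (m, z, m, z)
  "lcicllmici" → 10 new (l, c, i, c, l, l, m, i, c, i)
  "mz" → prefix "mz" already present; 0 new (none)
  "lcicll" → prefix "lcicll" already present; 0 new (none)
  "lciclmiizmz" → prefix "lcicl" already present; 6 new (m, i, i, z, m, z)
  "mmz" → prefix "m" already present; 2 new (m, z)
  "lciclilzzc" → prefix "lcicl" already present; 5 new (i, l, z, z, c)
  "mlz" → prefix "m" already present; 2 new (l, z)
  "zimczmc" → 7 new (z, i, m, c, z, m, c)
  "mclczic" → prefix "m" already present; 6 new (c, l, c, z, i, c)
  "lciclil" → prefix "lciclil" already present; 0 new (none)
  "ziic" → prefix "zi" already present; 2 new (i, c)
  "mllzccmmi" → prefix "ml" already present; 7 new (l, z, c, c, m, m, i)
  "lciclcim" → prefix "lcicl" already present; 3 new (c, i, m)
  "mclcmclilcl" → prefix "mclc" already present; 7 new (m, c, l, i, l, c, l)
Total nodes = 4 + 10 + 0 + 0 + 6 + 2 + 5 + 2 + 7 + 6 + 0 + 2 + 7 + 3 + 7 = 61

61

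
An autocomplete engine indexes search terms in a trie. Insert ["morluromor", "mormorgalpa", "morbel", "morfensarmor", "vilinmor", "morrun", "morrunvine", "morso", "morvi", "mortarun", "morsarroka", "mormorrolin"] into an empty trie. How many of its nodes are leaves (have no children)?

11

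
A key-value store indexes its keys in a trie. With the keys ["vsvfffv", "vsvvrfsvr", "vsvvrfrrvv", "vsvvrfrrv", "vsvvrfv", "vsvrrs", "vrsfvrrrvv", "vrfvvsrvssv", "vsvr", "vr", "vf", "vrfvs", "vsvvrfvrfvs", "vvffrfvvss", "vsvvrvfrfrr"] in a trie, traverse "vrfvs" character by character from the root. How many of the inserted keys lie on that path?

2

Traverse "vrfvs" character by character; count nodes along the way that are marked as word ends.
Prefixes of the query that are stored words: "vr", "vrfvs"
Count: 2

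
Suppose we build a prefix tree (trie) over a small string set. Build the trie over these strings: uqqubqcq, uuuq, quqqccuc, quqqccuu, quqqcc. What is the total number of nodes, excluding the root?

20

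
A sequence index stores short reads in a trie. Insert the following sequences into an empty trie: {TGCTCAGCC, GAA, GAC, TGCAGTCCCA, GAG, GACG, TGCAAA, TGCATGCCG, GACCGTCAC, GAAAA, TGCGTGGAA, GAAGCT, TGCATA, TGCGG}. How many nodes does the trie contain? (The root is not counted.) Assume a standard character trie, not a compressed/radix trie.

48

Count nodes per top-level branch (shared prefixes stored once):
  'G'-branch (GAA, GAAAA, GAAGCT, GAC, GACCGTCAC, GACG, GAG): 17 nodes
  'T'-branch (TGCAAA, TGCAGTCCCA, TGCATA, TGCATGCCG, TGCGG, TGCGTGGAA, TGCTCAGCC): 31 nodes
Sum: 48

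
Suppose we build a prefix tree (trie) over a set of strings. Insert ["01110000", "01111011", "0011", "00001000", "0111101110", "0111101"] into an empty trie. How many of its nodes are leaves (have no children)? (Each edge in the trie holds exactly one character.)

A leaf is a node with no children — equivalently, the end of a word that is not a proper prefix of any other stored word.
Those words: "00001000", "0011", "01110000", "0111101110"
Leaf count: 4

4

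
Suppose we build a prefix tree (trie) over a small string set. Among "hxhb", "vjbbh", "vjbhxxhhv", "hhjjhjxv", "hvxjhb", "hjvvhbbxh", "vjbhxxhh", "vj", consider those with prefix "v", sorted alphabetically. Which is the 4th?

Filter for "v…" and sort: "vj", "vjbbh", "vjbhxxhh", "vjbhxxhhv"
Position 4: vjbhxxhhv

vjbhxxhhv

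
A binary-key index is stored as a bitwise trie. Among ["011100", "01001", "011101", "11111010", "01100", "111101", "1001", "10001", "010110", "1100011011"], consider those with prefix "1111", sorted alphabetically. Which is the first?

111101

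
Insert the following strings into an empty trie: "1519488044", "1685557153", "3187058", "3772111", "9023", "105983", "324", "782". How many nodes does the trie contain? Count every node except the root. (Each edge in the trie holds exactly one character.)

Trace insertions, counting only characters that open a new branch:
  "1519488044" → 10 new (1, 5, 1, 9, 4, 8, 8, 0, 4, 4)
  "1685557153" → prefix "1" already present; 9 new (6, 8, 5, 5, 5, 7, 1, 5, 3)
  "3187058" → 7 new (3, 1, 8, 7, 0, 5, 8)
  "3772111" → prefix "3" already present; 6 new (7, 7, 2, 1, 1, 1)
  "9023" → 4 new (9, 0, 2, 3)
  "105983" → prefix "1" already present; 5 new (0, 5, 9, 8, 3)
  "324" → prefix "3" already present; 2 new (2, 4)
  "782" → 3 new (7, 8, 2)
Total nodes = 10 + 9 + 7 + 6 + 4 + 5 + 2 + 3 = 46

46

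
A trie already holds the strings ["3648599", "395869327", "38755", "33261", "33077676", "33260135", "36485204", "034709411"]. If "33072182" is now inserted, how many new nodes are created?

4

"3307" is already a path in the trie; the remaining "2182" must be added.
Each of the 4 remaining characters creates one node.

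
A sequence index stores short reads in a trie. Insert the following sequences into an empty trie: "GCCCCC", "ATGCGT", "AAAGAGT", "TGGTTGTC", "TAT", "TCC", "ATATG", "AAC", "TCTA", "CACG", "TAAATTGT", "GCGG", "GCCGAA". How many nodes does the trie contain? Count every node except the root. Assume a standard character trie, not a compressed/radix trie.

Count nodes per top-level branch (shared prefixes stored once):
  'A'-branch (AAAGAGT, AAC, ATATG, ATGCGT): 16 nodes
  'C'-branch (CACG): 4 nodes
  'G'-branch (GCCCCC, GCCGAA, GCGG): 11 nodes
  'T'-branch (TAAATTGT, TAT, TCC, TCTA, TGGTTGTC): 20 nodes
Sum: 51

51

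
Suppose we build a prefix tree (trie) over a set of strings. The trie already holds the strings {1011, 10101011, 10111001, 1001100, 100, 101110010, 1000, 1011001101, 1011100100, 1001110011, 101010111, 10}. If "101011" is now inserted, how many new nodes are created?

The longest prefix of "101011" already in the trie is "10101" (length 5).
Each of the 1 remaining characters creates one node.

1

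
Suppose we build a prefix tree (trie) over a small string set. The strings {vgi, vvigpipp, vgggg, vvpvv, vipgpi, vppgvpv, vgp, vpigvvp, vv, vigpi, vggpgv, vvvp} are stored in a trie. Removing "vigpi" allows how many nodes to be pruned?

3

Walk "vigpi" from the leaf back toward the root, removing each node that no remaining word uses.
The suffix "gpi" (3 nodes) is used only by "vigpi"; the node for "vi" still has the child "p", so pruning stops there.
Nodes removed: 3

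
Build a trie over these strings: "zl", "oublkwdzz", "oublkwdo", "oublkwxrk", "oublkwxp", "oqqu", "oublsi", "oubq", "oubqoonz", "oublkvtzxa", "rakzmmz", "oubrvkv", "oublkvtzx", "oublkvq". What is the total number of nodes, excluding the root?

Insert word by word; a character creates a node only if that edge doesn't already exist:
  "zl" → 2 new (z, l)
  "oublkwdzz" → 9 new (o, u, b, l, k, w, d, z, z)
  "oublkwdo" → prefix "oublkwd" already present; 1 new (o)
  "oublkwxrk" → prefix "oublkw" already present; 3 new (x, r, k)
  "oublkwxp" → prefix "oublkwx" already present; 1 new (p)
  "oqqu" → prefix "o" already present; 3 new (q, q, u)
  "oublsi" → prefix "oubl" already present; 2 new (s, i)
  "oubq" → prefix "oub" already present; 1 new (q)
  "oubqoonz" → prefix "oubq" already present; 4 new (o, o, n, z)
  "oublkvtzxa" → prefix "oublk" already present; 5 new (v, t, z, x, a)
  "rakzmmz" → 7 new (r, a, k, z, m, m, z)
  "oubrvkv" → prefix "oub" already present; 4 new (r, v, k, v)
  "oublkvtzx" → prefix "oublkvtzx" already present; 0 new (none)
  "oublkvq" → prefix "oublkv" already present; 1 new (q)
Total nodes = 2 + 9 + 1 + 3 + 1 + 3 + 2 + 1 + 4 + 5 + 7 + 4 + 0 + 1 = 43

43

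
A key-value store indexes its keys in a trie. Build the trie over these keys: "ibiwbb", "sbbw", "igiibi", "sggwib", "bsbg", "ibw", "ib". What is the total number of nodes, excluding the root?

Trie structure (* marks end of a word):
(root)
├─ b
│  └─ s
│     └─ b
│        └─ g *
├─ i
│  ├─ b *
│  │  ├─ i
│  │  │  └─ w
│  │  │     └─ b
│  │  │        └─ b *
│  │  └─ w *
│  └─ g
│     └─ i
│        └─ i
│           └─ b
│              └─ i *
└─ s
   ├─ b
   │  └─ b
   │     └─ w *
   └─ g
      └─ g
         └─ w
            └─ i
               └─ b *
Counting every labelled node above: 25.

25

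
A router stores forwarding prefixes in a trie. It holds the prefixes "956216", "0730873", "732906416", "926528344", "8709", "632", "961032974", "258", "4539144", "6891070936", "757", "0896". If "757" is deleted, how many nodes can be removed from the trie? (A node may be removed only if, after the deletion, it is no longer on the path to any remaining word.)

After clearing the end-marker at "757", prune upward until reaching a node still needed by another word.
The suffix "57" (2 nodes) is used only by "757"; the node for "7" still has the child "3", so pruning stops there.
Nodes removed: 2

2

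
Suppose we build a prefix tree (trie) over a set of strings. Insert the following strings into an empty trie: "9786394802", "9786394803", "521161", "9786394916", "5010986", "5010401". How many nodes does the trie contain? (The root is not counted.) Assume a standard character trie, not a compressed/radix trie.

Count nodes per top-level branch (shared prefixes stored once):
  '5'-branch (5010401, 5010986, 521161): 15 nodes
  '9'-branch (9786394802, 9786394803, 9786394916): 14 nodes
Sum: 29

29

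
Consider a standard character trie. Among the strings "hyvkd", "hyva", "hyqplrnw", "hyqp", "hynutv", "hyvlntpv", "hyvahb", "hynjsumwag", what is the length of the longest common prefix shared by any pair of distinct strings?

Look for the deepest trie node that still has at least two words in its subtree.
"hyqp" and "hyqplrnw" agree on "hyqp" (4 characters) before diverging; nothing deeper is shared.
Longest shared-prefix length: 4

4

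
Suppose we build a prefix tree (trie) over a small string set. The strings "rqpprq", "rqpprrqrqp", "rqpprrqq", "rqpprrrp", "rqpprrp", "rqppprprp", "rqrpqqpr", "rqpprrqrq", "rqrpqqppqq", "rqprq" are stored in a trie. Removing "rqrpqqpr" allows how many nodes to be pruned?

Walk "rqrpqqpr" from the leaf back toward the root, removing each node that no remaining word uses.
The suffix "r" (1 node) is used only by "rqrpqqpr"; the node for "rqrpqqp" still has the child "p", so pruning stops there.
Nodes removed: 1

1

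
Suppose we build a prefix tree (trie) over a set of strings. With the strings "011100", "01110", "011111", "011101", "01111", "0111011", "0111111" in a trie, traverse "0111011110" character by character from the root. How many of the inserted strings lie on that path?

3

Check each prefix of "0111011110" against the stored set — each match is an end-marker on the path.
Prefixes of the query that are stored words: "01110", "011101", "0111011"
Count: 3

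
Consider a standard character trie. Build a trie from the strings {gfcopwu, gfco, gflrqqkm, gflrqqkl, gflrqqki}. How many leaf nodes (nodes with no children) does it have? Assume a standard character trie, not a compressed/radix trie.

4

A leaf is a node with no children — equivalently, the end of a word that is not a proper prefix of any other stored word.
Those words: "gfcopwu", "gflrqqki", "gflrqqkl", "gflrqqkm"
Leaf count: 4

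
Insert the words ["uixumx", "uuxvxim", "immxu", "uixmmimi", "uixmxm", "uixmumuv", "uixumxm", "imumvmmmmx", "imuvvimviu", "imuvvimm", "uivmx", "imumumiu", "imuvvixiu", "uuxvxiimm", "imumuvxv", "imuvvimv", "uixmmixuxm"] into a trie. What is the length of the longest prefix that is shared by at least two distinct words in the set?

The deepest shared node is where two words last agree before diverging.
"imuvvimv" and "imuvvimviu" agree on "imuvvimv" (8 characters) before diverging; nothing deeper is shared.
Longest shared-prefix length: 8

8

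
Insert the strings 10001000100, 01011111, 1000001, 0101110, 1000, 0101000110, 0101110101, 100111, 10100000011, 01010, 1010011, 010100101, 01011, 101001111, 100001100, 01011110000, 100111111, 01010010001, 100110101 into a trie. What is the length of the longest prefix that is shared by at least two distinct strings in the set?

The deepest shared node is where two words last agree before diverging.
e.g. "01010010001" and "010100101" share the prefix "01010010" of length 8; no pair shares a longer one.
Longest shared-prefix length: 8

8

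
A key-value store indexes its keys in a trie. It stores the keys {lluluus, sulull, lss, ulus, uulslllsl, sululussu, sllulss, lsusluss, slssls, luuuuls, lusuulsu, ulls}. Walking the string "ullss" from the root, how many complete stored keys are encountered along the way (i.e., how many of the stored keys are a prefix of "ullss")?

Walk "ullss" from the root; an end-of-word marker is hit whenever a stored word is a prefix of "ullss".
Prefixes of the query that are stored words: "ulls"
Count: 1

1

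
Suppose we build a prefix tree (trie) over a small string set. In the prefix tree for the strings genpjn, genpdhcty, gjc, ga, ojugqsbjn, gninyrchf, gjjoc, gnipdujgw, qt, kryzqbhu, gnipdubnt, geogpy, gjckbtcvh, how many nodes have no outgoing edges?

Leaves are exactly the stored words that no other stored word extends.
Those words: "ga", "genpdhcty", "genpjn", "geogpy", "gjckbtcvh", "gjjoc", "gninyrchf", "gnipdubnt", "gnipdujgw", "kryzqbhu", "ojugqsbjn", "qt"
Leaf count: 12

12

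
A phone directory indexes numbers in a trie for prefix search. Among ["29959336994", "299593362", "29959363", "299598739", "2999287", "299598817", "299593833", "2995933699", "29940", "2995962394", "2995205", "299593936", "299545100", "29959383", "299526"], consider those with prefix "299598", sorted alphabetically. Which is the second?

Words with prefix "299598", in lexicographic order: "299598739", "299598817"
The 2nd is 299598817.

299598817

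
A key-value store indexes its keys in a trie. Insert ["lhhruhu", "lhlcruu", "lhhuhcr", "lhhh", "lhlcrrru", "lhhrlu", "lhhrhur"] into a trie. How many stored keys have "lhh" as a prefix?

Walk to "lhh"; the words in its subtree are exactly those with that prefix.
Matches: "lhhh", "lhhrhur", "lhhrlu", "lhhruhu", "lhhuhcr"
Count: 5

5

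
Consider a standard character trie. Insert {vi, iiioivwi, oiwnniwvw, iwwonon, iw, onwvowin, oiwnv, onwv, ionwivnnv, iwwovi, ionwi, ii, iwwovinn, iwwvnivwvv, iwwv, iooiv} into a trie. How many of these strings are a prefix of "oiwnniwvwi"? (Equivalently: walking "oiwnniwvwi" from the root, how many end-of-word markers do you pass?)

1

Walk "oiwnniwvwi" from the root; an end-of-word marker is hit whenever a stored word is a prefix of "oiwnniwvwi".
Prefixes of the query that are stored words: "oiwnniwvw"
Count: 1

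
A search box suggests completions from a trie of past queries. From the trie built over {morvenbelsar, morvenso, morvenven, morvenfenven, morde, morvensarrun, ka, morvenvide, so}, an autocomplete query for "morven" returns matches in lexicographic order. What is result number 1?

Filter for "morven…" and sort: "morvenbelsar", "morvenfenven", "morvensarrun", "morvenso", "morvenven", "morvenvide"
Position 1: morvenbelsar

morvenbelsar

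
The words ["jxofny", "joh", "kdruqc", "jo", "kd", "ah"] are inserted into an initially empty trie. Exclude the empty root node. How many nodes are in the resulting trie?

Insert word by word; a character creates a node only if that edge doesn't already exist:
  "jxofny" → 6 new (j, x, o, f, n, y)
  "joh" → prefix "j" already present; 2 new (o, h)
  "kdruqc" → 6 new (k, d, r, u, q, c)
  "jo" → prefix "jo" already present; 0 new (none)
  "kd" → prefix "kd" already present; 0 new (none)
  "ah" → 2 new (a, h)
Total nodes = 6 + 2 + 6 + 0 + 0 + 2 = 16

16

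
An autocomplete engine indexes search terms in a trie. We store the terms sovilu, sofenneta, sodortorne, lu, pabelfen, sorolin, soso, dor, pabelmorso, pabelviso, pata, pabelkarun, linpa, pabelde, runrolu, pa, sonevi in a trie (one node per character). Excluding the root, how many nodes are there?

74

Insert word by word; a character creates a node only if that edge doesn't already exist:
  "sovilu" → 6 new (s, o, v, i, l, u)
  "sofenneta" → prefix "so" already present; 7 new (f, e, n, n, e, t, a)
  "sodortorne" → prefix "so" already present; 8 new (d, o, r, t, o, r, n, e)
  "lu" → 2 new (l, u)
  "pabelfen" → 8 new (p, a, b, e, l, f, e, n)
  "sorolin" → prefix "so" already present; 5 new (r, o, l, i, n)
  "soso" → prefix "so" already present; 2 new (s, o)
  "dor" → 3 new (d, o, r)
  "pabelmorso" → prefix "pabel" already present; 5 new (m, o, r, s, o)
  "pabelviso" → prefix "pabel" already present; 4 new (v, i, s, o)
  "pata" → prefix "pa" already present; 2 new (t, a)
  "pabelkarun" → prefix "pabel" already present; 5 new (k, a, r, u, n)
  "linpa" → prefix "l" already present; 4 new (i, n, p, a)
  "pabelde" → prefix "pabel" already present; 2 new (d, e)
  "runrolu" → 7 new (r, u, n, r, o, l, u)
  "pa" → prefix "pa" already present; 0 new (none)
  "sonevi" → prefix "so" already present; 4 new (n, e, v, i)
Total nodes = 6 + 7 + 8 + 2 + 8 + 5 + 2 + 3 + 5 + 4 + 2 + 5 + 4 + 2 + 7 + 0 + 4 = 74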